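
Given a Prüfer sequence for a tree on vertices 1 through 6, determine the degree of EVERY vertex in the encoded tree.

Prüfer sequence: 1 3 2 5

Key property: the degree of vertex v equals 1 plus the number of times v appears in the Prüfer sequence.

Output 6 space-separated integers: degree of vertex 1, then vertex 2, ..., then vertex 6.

Answer: 2 2 2 1 2 1

Derivation:
p_1 = 1: count[1] becomes 1
p_2 = 3: count[3] becomes 1
p_3 = 2: count[2] becomes 1
p_4 = 5: count[5] becomes 1
Degrees (1 + count): deg[1]=1+1=2, deg[2]=1+1=2, deg[3]=1+1=2, deg[4]=1+0=1, deg[5]=1+1=2, deg[6]=1+0=1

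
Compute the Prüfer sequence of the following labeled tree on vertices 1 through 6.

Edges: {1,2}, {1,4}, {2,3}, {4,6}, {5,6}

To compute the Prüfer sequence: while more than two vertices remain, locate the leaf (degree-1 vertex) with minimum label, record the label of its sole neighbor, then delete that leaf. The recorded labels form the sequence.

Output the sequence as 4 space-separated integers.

Answer: 2 1 4 6

Derivation:
Step 1: leaves = {3,5}. Remove smallest leaf 3, emit neighbor 2.
Step 2: leaves = {2,5}. Remove smallest leaf 2, emit neighbor 1.
Step 3: leaves = {1,5}. Remove smallest leaf 1, emit neighbor 4.
Step 4: leaves = {4,5}. Remove smallest leaf 4, emit neighbor 6.
Done: 2 vertices remain (5, 6). Sequence = [2 1 4 6]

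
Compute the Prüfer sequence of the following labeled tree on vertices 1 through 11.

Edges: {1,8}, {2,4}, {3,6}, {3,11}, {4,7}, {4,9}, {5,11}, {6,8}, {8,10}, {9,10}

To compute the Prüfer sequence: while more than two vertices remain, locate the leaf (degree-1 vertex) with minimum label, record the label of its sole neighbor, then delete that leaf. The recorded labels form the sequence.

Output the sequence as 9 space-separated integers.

Step 1: leaves = {1,2,5,7}. Remove smallest leaf 1, emit neighbor 8.
Step 2: leaves = {2,5,7}. Remove smallest leaf 2, emit neighbor 4.
Step 3: leaves = {5,7}. Remove smallest leaf 5, emit neighbor 11.
Step 4: leaves = {7,11}. Remove smallest leaf 7, emit neighbor 4.
Step 5: leaves = {4,11}. Remove smallest leaf 4, emit neighbor 9.
Step 6: leaves = {9,11}. Remove smallest leaf 9, emit neighbor 10.
Step 7: leaves = {10,11}. Remove smallest leaf 10, emit neighbor 8.
Step 8: leaves = {8,11}. Remove smallest leaf 8, emit neighbor 6.
Step 9: leaves = {6,11}. Remove smallest leaf 6, emit neighbor 3.
Done: 2 vertices remain (3, 11). Sequence = [8 4 11 4 9 10 8 6 3]

Answer: 8 4 11 4 9 10 8 6 3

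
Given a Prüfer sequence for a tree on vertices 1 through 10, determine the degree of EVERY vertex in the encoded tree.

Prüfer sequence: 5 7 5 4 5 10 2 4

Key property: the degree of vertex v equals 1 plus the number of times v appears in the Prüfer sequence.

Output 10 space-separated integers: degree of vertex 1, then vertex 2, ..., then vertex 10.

p_1 = 5: count[5] becomes 1
p_2 = 7: count[7] becomes 1
p_3 = 5: count[5] becomes 2
p_4 = 4: count[4] becomes 1
p_5 = 5: count[5] becomes 3
p_6 = 10: count[10] becomes 1
p_7 = 2: count[2] becomes 1
p_8 = 4: count[4] becomes 2
Degrees (1 + count): deg[1]=1+0=1, deg[2]=1+1=2, deg[3]=1+0=1, deg[4]=1+2=3, deg[5]=1+3=4, deg[6]=1+0=1, deg[7]=1+1=2, deg[8]=1+0=1, deg[9]=1+0=1, deg[10]=1+1=2

Answer: 1 2 1 3 4 1 2 1 1 2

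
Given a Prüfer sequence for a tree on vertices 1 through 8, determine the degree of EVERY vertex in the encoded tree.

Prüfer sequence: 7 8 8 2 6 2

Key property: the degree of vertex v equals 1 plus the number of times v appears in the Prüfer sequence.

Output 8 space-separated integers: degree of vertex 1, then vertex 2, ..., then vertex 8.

p_1 = 7: count[7] becomes 1
p_2 = 8: count[8] becomes 1
p_3 = 8: count[8] becomes 2
p_4 = 2: count[2] becomes 1
p_5 = 6: count[6] becomes 1
p_6 = 2: count[2] becomes 2
Degrees (1 + count): deg[1]=1+0=1, deg[2]=1+2=3, deg[3]=1+0=1, deg[4]=1+0=1, deg[5]=1+0=1, deg[6]=1+1=2, deg[7]=1+1=2, deg[8]=1+2=3

Answer: 1 3 1 1 1 2 2 3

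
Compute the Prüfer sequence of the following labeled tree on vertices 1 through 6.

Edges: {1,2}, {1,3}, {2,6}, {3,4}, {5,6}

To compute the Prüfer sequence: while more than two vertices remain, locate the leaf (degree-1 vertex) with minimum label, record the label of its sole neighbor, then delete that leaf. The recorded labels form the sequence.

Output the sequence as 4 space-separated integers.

Step 1: leaves = {4,5}. Remove smallest leaf 4, emit neighbor 3.
Step 2: leaves = {3,5}. Remove smallest leaf 3, emit neighbor 1.
Step 3: leaves = {1,5}. Remove smallest leaf 1, emit neighbor 2.
Step 4: leaves = {2,5}. Remove smallest leaf 2, emit neighbor 6.
Done: 2 vertices remain (5, 6). Sequence = [3 1 2 6]

Answer: 3 1 2 6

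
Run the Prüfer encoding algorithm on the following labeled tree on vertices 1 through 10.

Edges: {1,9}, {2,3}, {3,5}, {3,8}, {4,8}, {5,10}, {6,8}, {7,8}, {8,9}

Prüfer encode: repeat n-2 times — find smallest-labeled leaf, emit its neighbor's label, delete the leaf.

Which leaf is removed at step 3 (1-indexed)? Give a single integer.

Step 1: current leaves = {1,2,4,6,7,10}. Remove leaf 1 (neighbor: 9).
Step 2: current leaves = {2,4,6,7,9,10}. Remove leaf 2 (neighbor: 3).
Step 3: current leaves = {4,6,7,9,10}. Remove leaf 4 (neighbor: 8).

Answer: 4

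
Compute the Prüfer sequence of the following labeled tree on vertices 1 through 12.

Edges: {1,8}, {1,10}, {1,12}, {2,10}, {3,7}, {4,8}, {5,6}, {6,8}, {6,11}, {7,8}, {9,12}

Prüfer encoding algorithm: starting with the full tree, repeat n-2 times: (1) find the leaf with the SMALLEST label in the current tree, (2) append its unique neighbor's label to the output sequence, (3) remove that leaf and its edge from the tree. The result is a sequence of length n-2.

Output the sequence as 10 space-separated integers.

Answer: 10 7 8 6 8 12 1 6 8 1

Derivation:
Step 1: leaves = {2,3,4,5,9,11}. Remove smallest leaf 2, emit neighbor 10.
Step 2: leaves = {3,4,5,9,10,11}. Remove smallest leaf 3, emit neighbor 7.
Step 3: leaves = {4,5,7,9,10,11}. Remove smallest leaf 4, emit neighbor 8.
Step 4: leaves = {5,7,9,10,11}. Remove smallest leaf 5, emit neighbor 6.
Step 5: leaves = {7,9,10,11}. Remove smallest leaf 7, emit neighbor 8.
Step 6: leaves = {9,10,11}. Remove smallest leaf 9, emit neighbor 12.
Step 7: leaves = {10,11,12}. Remove smallest leaf 10, emit neighbor 1.
Step 8: leaves = {11,12}. Remove smallest leaf 11, emit neighbor 6.
Step 9: leaves = {6,12}. Remove smallest leaf 6, emit neighbor 8.
Step 10: leaves = {8,12}. Remove smallest leaf 8, emit neighbor 1.
Done: 2 vertices remain (1, 12). Sequence = [10 7 8 6 8 12 1 6 8 1]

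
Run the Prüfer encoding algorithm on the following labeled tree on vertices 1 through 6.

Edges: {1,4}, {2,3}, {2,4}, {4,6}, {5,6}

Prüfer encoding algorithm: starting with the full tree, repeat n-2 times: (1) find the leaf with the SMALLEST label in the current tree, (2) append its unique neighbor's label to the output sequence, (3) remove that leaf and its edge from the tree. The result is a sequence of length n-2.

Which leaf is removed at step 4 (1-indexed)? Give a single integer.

Step 1: current leaves = {1,3,5}. Remove leaf 1 (neighbor: 4).
Step 2: current leaves = {3,5}. Remove leaf 3 (neighbor: 2).
Step 3: current leaves = {2,5}. Remove leaf 2 (neighbor: 4).
Step 4: current leaves = {4,5}. Remove leaf 4 (neighbor: 6).

Answer: 4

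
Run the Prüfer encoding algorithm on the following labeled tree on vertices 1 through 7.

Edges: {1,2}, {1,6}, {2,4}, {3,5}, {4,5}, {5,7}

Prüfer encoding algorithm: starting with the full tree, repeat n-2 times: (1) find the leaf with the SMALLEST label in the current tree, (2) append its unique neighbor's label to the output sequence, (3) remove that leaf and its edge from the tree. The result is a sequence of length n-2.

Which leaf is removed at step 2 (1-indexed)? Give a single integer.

Answer: 6

Derivation:
Step 1: current leaves = {3,6,7}. Remove leaf 3 (neighbor: 5).
Step 2: current leaves = {6,7}. Remove leaf 6 (neighbor: 1).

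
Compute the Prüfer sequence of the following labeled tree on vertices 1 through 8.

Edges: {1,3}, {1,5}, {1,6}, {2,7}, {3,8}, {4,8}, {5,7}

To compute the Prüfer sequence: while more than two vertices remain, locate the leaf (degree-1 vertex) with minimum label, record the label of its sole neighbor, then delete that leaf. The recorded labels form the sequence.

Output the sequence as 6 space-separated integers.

Step 1: leaves = {2,4,6}. Remove smallest leaf 2, emit neighbor 7.
Step 2: leaves = {4,6,7}. Remove smallest leaf 4, emit neighbor 8.
Step 3: leaves = {6,7,8}. Remove smallest leaf 6, emit neighbor 1.
Step 4: leaves = {7,8}. Remove smallest leaf 7, emit neighbor 5.
Step 5: leaves = {5,8}. Remove smallest leaf 5, emit neighbor 1.
Step 6: leaves = {1,8}. Remove smallest leaf 1, emit neighbor 3.
Done: 2 vertices remain (3, 8). Sequence = [7 8 1 5 1 3]

Answer: 7 8 1 5 1 3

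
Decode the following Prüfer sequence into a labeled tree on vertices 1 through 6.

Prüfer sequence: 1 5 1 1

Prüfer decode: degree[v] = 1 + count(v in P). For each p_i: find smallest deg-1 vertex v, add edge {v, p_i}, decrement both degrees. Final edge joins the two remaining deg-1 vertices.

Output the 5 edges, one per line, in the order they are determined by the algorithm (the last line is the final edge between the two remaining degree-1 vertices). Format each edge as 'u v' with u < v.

Initial degrees: {1:4, 2:1, 3:1, 4:1, 5:2, 6:1}
Step 1: smallest deg-1 vertex = 2, p_1 = 1. Add edge {1,2}. Now deg[2]=0, deg[1]=3.
Step 2: smallest deg-1 vertex = 3, p_2 = 5. Add edge {3,5}. Now deg[3]=0, deg[5]=1.
Step 3: smallest deg-1 vertex = 4, p_3 = 1. Add edge {1,4}. Now deg[4]=0, deg[1]=2.
Step 4: smallest deg-1 vertex = 5, p_4 = 1. Add edge {1,5}. Now deg[5]=0, deg[1]=1.
Final: two remaining deg-1 vertices are 1, 6. Add edge {1,6}.

Answer: 1 2
3 5
1 4
1 5
1 6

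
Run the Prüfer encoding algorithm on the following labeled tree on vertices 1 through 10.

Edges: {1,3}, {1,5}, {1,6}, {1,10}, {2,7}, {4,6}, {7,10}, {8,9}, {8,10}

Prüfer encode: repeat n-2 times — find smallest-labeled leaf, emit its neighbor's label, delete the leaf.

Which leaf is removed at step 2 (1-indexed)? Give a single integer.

Answer: 3

Derivation:
Step 1: current leaves = {2,3,4,5,9}. Remove leaf 2 (neighbor: 7).
Step 2: current leaves = {3,4,5,7,9}. Remove leaf 3 (neighbor: 1).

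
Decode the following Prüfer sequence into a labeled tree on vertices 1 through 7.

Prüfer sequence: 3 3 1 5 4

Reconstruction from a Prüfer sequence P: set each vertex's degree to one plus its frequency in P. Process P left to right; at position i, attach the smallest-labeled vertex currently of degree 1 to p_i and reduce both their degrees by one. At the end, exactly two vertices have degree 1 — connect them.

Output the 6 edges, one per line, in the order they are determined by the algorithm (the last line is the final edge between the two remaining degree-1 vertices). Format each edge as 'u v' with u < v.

Answer: 2 3
3 6
1 3
1 5
4 5
4 7

Derivation:
Initial degrees: {1:2, 2:1, 3:3, 4:2, 5:2, 6:1, 7:1}
Step 1: smallest deg-1 vertex = 2, p_1 = 3. Add edge {2,3}. Now deg[2]=0, deg[3]=2.
Step 2: smallest deg-1 vertex = 6, p_2 = 3. Add edge {3,6}. Now deg[6]=0, deg[3]=1.
Step 3: smallest deg-1 vertex = 3, p_3 = 1. Add edge {1,3}. Now deg[3]=0, deg[1]=1.
Step 4: smallest deg-1 vertex = 1, p_4 = 5. Add edge {1,5}. Now deg[1]=0, deg[5]=1.
Step 5: smallest deg-1 vertex = 5, p_5 = 4. Add edge {4,5}. Now deg[5]=0, deg[4]=1.
Final: two remaining deg-1 vertices are 4, 7. Add edge {4,7}.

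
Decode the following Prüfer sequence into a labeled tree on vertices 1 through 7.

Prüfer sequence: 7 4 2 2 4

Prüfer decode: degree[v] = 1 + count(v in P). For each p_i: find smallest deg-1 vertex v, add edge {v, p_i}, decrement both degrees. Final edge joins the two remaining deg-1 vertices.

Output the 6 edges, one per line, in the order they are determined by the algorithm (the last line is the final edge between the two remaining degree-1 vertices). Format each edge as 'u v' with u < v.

Initial degrees: {1:1, 2:3, 3:1, 4:3, 5:1, 6:1, 7:2}
Step 1: smallest deg-1 vertex = 1, p_1 = 7. Add edge {1,7}. Now deg[1]=0, deg[7]=1.
Step 2: smallest deg-1 vertex = 3, p_2 = 4. Add edge {3,4}. Now deg[3]=0, deg[4]=2.
Step 3: smallest deg-1 vertex = 5, p_3 = 2. Add edge {2,5}. Now deg[5]=0, deg[2]=2.
Step 4: smallest deg-1 vertex = 6, p_4 = 2. Add edge {2,6}. Now deg[6]=0, deg[2]=1.
Step 5: smallest deg-1 vertex = 2, p_5 = 4. Add edge {2,4}. Now deg[2]=0, deg[4]=1.
Final: two remaining deg-1 vertices are 4, 7. Add edge {4,7}.

Answer: 1 7
3 4
2 5
2 6
2 4
4 7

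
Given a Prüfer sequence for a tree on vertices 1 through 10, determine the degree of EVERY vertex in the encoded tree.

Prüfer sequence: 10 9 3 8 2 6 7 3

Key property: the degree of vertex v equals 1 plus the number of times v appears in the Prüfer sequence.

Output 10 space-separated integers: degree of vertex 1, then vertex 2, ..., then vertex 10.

p_1 = 10: count[10] becomes 1
p_2 = 9: count[9] becomes 1
p_3 = 3: count[3] becomes 1
p_4 = 8: count[8] becomes 1
p_5 = 2: count[2] becomes 1
p_6 = 6: count[6] becomes 1
p_7 = 7: count[7] becomes 1
p_8 = 3: count[3] becomes 2
Degrees (1 + count): deg[1]=1+0=1, deg[2]=1+1=2, deg[3]=1+2=3, deg[4]=1+0=1, deg[5]=1+0=1, deg[6]=1+1=2, deg[7]=1+1=2, deg[8]=1+1=2, deg[9]=1+1=2, deg[10]=1+1=2

Answer: 1 2 3 1 1 2 2 2 2 2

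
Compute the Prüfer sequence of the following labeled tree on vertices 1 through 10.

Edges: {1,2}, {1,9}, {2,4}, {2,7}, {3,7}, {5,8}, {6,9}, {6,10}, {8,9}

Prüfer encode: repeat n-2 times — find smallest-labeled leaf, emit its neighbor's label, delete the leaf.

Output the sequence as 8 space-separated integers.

Answer: 7 2 8 2 1 9 9 6

Derivation:
Step 1: leaves = {3,4,5,10}. Remove smallest leaf 3, emit neighbor 7.
Step 2: leaves = {4,5,7,10}. Remove smallest leaf 4, emit neighbor 2.
Step 3: leaves = {5,7,10}. Remove smallest leaf 5, emit neighbor 8.
Step 4: leaves = {7,8,10}. Remove smallest leaf 7, emit neighbor 2.
Step 5: leaves = {2,8,10}. Remove smallest leaf 2, emit neighbor 1.
Step 6: leaves = {1,8,10}. Remove smallest leaf 1, emit neighbor 9.
Step 7: leaves = {8,10}. Remove smallest leaf 8, emit neighbor 9.
Step 8: leaves = {9,10}. Remove smallest leaf 9, emit neighbor 6.
Done: 2 vertices remain (6, 10). Sequence = [7 2 8 2 1 9 9 6]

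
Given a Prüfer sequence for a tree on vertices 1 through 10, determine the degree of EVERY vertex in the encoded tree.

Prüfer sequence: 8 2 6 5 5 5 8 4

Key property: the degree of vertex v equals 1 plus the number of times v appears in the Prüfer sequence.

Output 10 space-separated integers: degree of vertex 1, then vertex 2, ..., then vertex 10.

p_1 = 8: count[8] becomes 1
p_2 = 2: count[2] becomes 1
p_3 = 6: count[6] becomes 1
p_4 = 5: count[5] becomes 1
p_5 = 5: count[5] becomes 2
p_6 = 5: count[5] becomes 3
p_7 = 8: count[8] becomes 2
p_8 = 4: count[4] becomes 1
Degrees (1 + count): deg[1]=1+0=1, deg[2]=1+1=2, deg[3]=1+0=1, deg[4]=1+1=2, deg[5]=1+3=4, deg[6]=1+1=2, deg[7]=1+0=1, deg[8]=1+2=3, deg[9]=1+0=1, deg[10]=1+0=1

Answer: 1 2 1 2 4 2 1 3 1 1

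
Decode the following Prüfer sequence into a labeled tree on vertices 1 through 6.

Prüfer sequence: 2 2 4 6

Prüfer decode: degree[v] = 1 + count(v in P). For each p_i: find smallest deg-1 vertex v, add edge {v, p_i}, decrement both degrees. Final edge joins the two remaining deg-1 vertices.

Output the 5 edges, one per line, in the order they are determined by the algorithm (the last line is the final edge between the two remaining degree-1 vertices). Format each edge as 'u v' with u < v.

Answer: 1 2
2 3
2 4
4 6
5 6

Derivation:
Initial degrees: {1:1, 2:3, 3:1, 4:2, 5:1, 6:2}
Step 1: smallest deg-1 vertex = 1, p_1 = 2. Add edge {1,2}. Now deg[1]=0, deg[2]=2.
Step 2: smallest deg-1 vertex = 3, p_2 = 2. Add edge {2,3}. Now deg[3]=0, deg[2]=1.
Step 3: smallest deg-1 vertex = 2, p_3 = 4. Add edge {2,4}. Now deg[2]=0, deg[4]=1.
Step 4: smallest deg-1 vertex = 4, p_4 = 6. Add edge {4,6}. Now deg[4]=0, deg[6]=1.
Final: two remaining deg-1 vertices are 5, 6. Add edge {5,6}.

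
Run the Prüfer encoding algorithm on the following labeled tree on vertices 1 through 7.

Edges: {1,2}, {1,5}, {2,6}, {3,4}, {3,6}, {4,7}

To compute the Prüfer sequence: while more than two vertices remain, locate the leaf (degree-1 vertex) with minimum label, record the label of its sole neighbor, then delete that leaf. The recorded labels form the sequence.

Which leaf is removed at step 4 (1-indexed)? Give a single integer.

Answer: 6

Derivation:
Step 1: current leaves = {5,7}. Remove leaf 5 (neighbor: 1).
Step 2: current leaves = {1,7}. Remove leaf 1 (neighbor: 2).
Step 3: current leaves = {2,7}. Remove leaf 2 (neighbor: 6).
Step 4: current leaves = {6,7}. Remove leaf 6 (neighbor: 3).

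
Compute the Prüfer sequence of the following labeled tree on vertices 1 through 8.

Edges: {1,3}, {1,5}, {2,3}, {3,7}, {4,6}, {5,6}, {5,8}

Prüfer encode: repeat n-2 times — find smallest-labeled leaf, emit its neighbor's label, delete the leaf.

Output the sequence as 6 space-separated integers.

Step 1: leaves = {2,4,7,8}. Remove smallest leaf 2, emit neighbor 3.
Step 2: leaves = {4,7,8}. Remove smallest leaf 4, emit neighbor 6.
Step 3: leaves = {6,7,8}. Remove smallest leaf 6, emit neighbor 5.
Step 4: leaves = {7,8}. Remove smallest leaf 7, emit neighbor 3.
Step 5: leaves = {3,8}. Remove smallest leaf 3, emit neighbor 1.
Step 6: leaves = {1,8}. Remove smallest leaf 1, emit neighbor 5.
Done: 2 vertices remain (5, 8). Sequence = [3 6 5 3 1 5]

Answer: 3 6 5 3 1 5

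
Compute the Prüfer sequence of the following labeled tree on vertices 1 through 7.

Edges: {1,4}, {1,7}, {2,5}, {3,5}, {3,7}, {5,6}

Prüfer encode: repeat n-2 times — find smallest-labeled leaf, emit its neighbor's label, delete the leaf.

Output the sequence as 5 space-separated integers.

Answer: 5 1 7 5 3

Derivation:
Step 1: leaves = {2,4,6}. Remove smallest leaf 2, emit neighbor 5.
Step 2: leaves = {4,6}. Remove smallest leaf 4, emit neighbor 1.
Step 3: leaves = {1,6}. Remove smallest leaf 1, emit neighbor 7.
Step 4: leaves = {6,7}. Remove smallest leaf 6, emit neighbor 5.
Step 5: leaves = {5,7}. Remove smallest leaf 5, emit neighbor 3.
Done: 2 vertices remain (3, 7). Sequence = [5 1 7 5 3]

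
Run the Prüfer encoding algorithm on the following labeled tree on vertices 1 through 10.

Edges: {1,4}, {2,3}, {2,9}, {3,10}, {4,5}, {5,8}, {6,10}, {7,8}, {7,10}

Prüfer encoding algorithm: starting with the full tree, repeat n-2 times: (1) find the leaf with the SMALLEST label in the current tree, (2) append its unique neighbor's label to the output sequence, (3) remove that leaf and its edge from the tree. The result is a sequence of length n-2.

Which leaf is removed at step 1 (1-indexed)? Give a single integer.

Step 1: current leaves = {1,6,9}. Remove leaf 1 (neighbor: 4).

Answer: 1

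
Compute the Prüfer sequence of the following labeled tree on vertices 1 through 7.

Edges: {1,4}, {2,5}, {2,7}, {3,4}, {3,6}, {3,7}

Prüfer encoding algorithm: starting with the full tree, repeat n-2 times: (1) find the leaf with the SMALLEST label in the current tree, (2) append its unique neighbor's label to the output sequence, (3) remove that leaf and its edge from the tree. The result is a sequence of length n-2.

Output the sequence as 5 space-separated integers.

Step 1: leaves = {1,5,6}. Remove smallest leaf 1, emit neighbor 4.
Step 2: leaves = {4,5,6}. Remove smallest leaf 4, emit neighbor 3.
Step 3: leaves = {5,6}. Remove smallest leaf 5, emit neighbor 2.
Step 4: leaves = {2,6}. Remove smallest leaf 2, emit neighbor 7.
Step 5: leaves = {6,7}. Remove smallest leaf 6, emit neighbor 3.
Done: 2 vertices remain (3, 7). Sequence = [4 3 2 7 3]

Answer: 4 3 2 7 3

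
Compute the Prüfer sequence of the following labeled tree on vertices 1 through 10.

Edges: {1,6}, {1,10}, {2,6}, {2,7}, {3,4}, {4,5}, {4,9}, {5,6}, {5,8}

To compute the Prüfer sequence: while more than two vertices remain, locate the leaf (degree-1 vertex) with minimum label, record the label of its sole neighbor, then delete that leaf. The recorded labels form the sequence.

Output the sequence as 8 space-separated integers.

Step 1: leaves = {3,7,8,9,10}. Remove smallest leaf 3, emit neighbor 4.
Step 2: leaves = {7,8,9,10}. Remove smallest leaf 7, emit neighbor 2.
Step 3: leaves = {2,8,9,10}. Remove smallest leaf 2, emit neighbor 6.
Step 4: leaves = {8,9,10}. Remove smallest leaf 8, emit neighbor 5.
Step 5: leaves = {9,10}. Remove smallest leaf 9, emit neighbor 4.
Step 6: leaves = {4,10}. Remove smallest leaf 4, emit neighbor 5.
Step 7: leaves = {5,10}. Remove smallest leaf 5, emit neighbor 6.
Step 8: leaves = {6,10}. Remove smallest leaf 6, emit neighbor 1.
Done: 2 vertices remain (1, 10). Sequence = [4 2 6 5 4 5 6 1]

Answer: 4 2 6 5 4 5 6 1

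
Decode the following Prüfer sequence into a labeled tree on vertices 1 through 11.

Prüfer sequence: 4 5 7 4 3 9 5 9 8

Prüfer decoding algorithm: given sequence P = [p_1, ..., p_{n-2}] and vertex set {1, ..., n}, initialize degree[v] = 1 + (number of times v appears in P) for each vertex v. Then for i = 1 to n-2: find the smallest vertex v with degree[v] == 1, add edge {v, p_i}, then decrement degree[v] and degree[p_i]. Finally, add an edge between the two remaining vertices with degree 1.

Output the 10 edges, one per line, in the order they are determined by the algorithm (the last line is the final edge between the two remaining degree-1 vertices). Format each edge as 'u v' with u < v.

Answer: 1 4
2 5
6 7
4 7
3 4
3 9
5 10
5 9
8 9
8 11

Derivation:
Initial degrees: {1:1, 2:1, 3:2, 4:3, 5:3, 6:1, 7:2, 8:2, 9:3, 10:1, 11:1}
Step 1: smallest deg-1 vertex = 1, p_1 = 4. Add edge {1,4}. Now deg[1]=0, deg[4]=2.
Step 2: smallest deg-1 vertex = 2, p_2 = 5. Add edge {2,5}. Now deg[2]=0, deg[5]=2.
Step 3: smallest deg-1 vertex = 6, p_3 = 7. Add edge {6,7}. Now deg[6]=0, deg[7]=1.
Step 4: smallest deg-1 vertex = 7, p_4 = 4. Add edge {4,7}. Now deg[7]=0, deg[4]=1.
Step 5: smallest deg-1 vertex = 4, p_5 = 3. Add edge {3,4}. Now deg[4]=0, deg[3]=1.
Step 6: smallest deg-1 vertex = 3, p_6 = 9. Add edge {3,9}. Now deg[3]=0, deg[9]=2.
Step 7: smallest deg-1 vertex = 10, p_7 = 5. Add edge {5,10}. Now deg[10]=0, deg[5]=1.
Step 8: smallest deg-1 vertex = 5, p_8 = 9. Add edge {5,9}. Now deg[5]=0, deg[9]=1.
Step 9: smallest deg-1 vertex = 9, p_9 = 8. Add edge {8,9}. Now deg[9]=0, deg[8]=1.
Final: two remaining deg-1 vertices are 8, 11. Add edge {8,11}.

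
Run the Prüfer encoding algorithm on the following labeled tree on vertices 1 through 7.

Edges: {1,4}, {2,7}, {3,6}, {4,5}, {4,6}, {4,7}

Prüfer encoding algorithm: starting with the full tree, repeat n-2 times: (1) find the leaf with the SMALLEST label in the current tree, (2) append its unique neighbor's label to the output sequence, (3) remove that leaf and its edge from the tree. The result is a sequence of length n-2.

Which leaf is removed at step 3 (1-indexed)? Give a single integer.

Step 1: current leaves = {1,2,3,5}. Remove leaf 1 (neighbor: 4).
Step 2: current leaves = {2,3,5}. Remove leaf 2 (neighbor: 7).
Step 3: current leaves = {3,5,7}. Remove leaf 3 (neighbor: 6).

Answer: 3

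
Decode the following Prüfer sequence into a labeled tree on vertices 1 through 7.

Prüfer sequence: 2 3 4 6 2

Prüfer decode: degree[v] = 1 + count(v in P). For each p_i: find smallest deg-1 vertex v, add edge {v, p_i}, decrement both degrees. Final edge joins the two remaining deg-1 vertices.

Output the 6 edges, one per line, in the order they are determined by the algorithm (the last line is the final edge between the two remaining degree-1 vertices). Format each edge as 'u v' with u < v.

Answer: 1 2
3 5
3 4
4 6
2 6
2 7

Derivation:
Initial degrees: {1:1, 2:3, 3:2, 4:2, 5:1, 6:2, 7:1}
Step 1: smallest deg-1 vertex = 1, p_1 = 2. Add edge {1,2}. Now deg[1]=0, deg[2]=2.
Step 2: smallest deg-1 vertex = 5, p_2 = 3. Add edge {3,5}. Now deg[5]=0, deg[3]=1.
Step 3: smallest deg-1 vertex = 3, p_3 = 4. Add edge {3,4}. Now deg[3]=0, deg[4]=1.
Step 4: smallest deg-1 vertex = 4, p_4 = 6. Add edge {4,6}. Now deg[4]=0, deg[6]=1.
Step 5: smallest deg-1 vertex = 6, p_5 = 2. Add edge {2,6}. Now deg[6]=0, deg[2]=1.
Final: two remaining deg-1 vertices are 2, 7. Add edge {2,7}.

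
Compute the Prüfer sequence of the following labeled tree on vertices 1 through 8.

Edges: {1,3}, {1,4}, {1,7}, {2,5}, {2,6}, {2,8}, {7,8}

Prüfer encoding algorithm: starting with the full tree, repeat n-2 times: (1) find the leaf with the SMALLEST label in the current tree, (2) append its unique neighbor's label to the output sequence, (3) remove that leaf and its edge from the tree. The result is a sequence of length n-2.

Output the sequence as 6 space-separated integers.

Answer: 1 1 7 2 2 8

Derivation:
Step 1: leaves = {3,4,5,6}. Remove smallest leaf 3, emit neighbor 1.
Step 2: leaves = {4,5,6}. Remove smallest leaf 4, emit neighbor 1.
Step 3: leaves = {1,5,6}. Remove smallest leaf 1, emit neighbor 7.
Step 4: leaves = {5,6,7}. Remove smallest leaf 5, emit neighbor 2.
Step 5: leaves = {6,7}. Remove smallest leaf 6, emit neighbor 2.
Step 6: leaves = {2,7}. Remove smallest leaf 2, emit neighbor 8.
Done: 2 vertices remain (7, 8). Sequence = [1 1 7 2 2 8]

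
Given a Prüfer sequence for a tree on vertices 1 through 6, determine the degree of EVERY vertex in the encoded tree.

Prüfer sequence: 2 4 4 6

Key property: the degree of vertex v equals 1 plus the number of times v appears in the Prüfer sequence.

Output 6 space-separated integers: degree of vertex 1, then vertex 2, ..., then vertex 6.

p_1 = 2: count[2] becomes 1
p_2 = 4: count[4] becomes 1
p_3 = 4: count[4] becomes 2
p_4 = 6: count[6] becomes 1
Degrees (1 + count): deg[1]=1+0=1, deg[2]=1+1=2, deg[3]=1+0=1, deg[4]=1+2=3, deg[5]=1+0=1, deg[6]=1+1=2

Answer: 1 2 1 3 1 2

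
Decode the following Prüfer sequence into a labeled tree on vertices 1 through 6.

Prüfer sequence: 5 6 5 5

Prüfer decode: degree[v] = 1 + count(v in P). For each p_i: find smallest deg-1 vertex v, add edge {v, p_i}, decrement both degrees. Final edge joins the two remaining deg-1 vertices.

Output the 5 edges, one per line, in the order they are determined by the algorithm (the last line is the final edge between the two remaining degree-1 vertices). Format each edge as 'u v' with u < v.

Initial degrees: {1:1, 2:1, 3:1, 4:1, 5:4, 6:2}
Step 1: smallest deg-1 vertex = 1, p_1 = 5. Add edge {1,5}. Now deg[1]=0, deg[5]=3.
Step 2: smallest deg-1 vertex = 2, p_2 = 6. Add edge {2,6}. Now deg[2]=0, deg[6]=1.
Step 3: smallest deg-1 vertex = 3, p_3 = 5. Add edge {3,5}. Now deg[3]=0, deg[5]=2.
Step 4: smallest deg-1 vertex = 4, p_4 = 5. Add edge {4,5}. Now deg[4]=0, deg[5]=1.
Final: two remaining deg-1 vertices are 5, 6. Add edge {5,6}.

Answer: 1 5
2 6
3 5
4 5
5 6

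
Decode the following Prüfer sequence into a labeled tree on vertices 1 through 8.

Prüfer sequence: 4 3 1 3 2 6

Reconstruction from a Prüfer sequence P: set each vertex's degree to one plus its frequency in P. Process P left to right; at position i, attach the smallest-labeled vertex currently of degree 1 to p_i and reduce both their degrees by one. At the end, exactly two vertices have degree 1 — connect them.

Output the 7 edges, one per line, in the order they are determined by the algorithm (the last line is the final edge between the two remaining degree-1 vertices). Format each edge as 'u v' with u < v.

Initial degrees: {1:2, 2:2, 3:3, 4:2, 5:1, 6:2, 7:1, 8:1}
Step 1: smallest deg-1 vertex = 5, p_1 = 4. Add edge {4,5}. Now deg[5]=0, deg[4]=1.
Step 2: smallest deg-1 vertex = 4, p_2 = 3. Add edge {3,4}. Now deg[4]=0, deg[3]=2.
Step 3: smallest deg-1 vertex = 7, p_3 = 1. Add edge {1,7}. Now deg[7]=0, deg[1]=1.
Step 4: smallest deg-1 vertex = 1, p_4 = 3. Add edge {1,3}. Now deg[1]=0, deg[3]=1.
Step 5: smallest deg-1 vertex = 3, p_5 = 2. Add edge {2,3}. Now deg[3]=0, deg[2]=1.
Step 6: smallest deg-1 vertex = 2, p_6 = 6. Add edge {2,6}. Now deg[2]=0, deg[6]=1.
Final: two remaining deg-1 vertices are 6, 8. Add edge {6,8}.

Answer: 4 5
3 4
1 7
1 3
2 3
2 6
6 8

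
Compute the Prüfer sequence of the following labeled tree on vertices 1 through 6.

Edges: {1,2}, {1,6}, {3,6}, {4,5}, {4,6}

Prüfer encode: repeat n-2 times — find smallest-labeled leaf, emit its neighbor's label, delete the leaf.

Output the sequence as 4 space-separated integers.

Step 1: leaves = {2,3,5}. Remove smallest leaf 2, emit neighbor 1.
Step 2: leaves = {1,3,5}. Remove smallest leaf 1, emit neighbor 6.
Step 3: leaves = {3,5}. Remove smallest leaf 3, emit neighbor 6.
Step 4: leaves = {5,6}. Remove smallest leaf 5, emit neighbor 4.
Done: 2 vertices remain (4, 6). Sequence = [1 6 6 4]

Answer: 1 6 6 4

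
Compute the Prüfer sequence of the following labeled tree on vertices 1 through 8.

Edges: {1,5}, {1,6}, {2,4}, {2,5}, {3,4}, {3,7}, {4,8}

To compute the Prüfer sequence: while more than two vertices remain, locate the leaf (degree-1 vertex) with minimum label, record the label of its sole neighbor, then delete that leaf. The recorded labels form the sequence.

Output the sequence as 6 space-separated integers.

Answer: 1 5 2 4 3 4

Derivation:
Step 1: leaves = {6,7,8}. Remove smallest leaf 6, emit neighbor 1.
Step 2: leaves = {1,7,8}. Remove smallest leaf 1, emit neighbor 5.
Step 3: leaves = {5,7,8}. Remove smallest leaf 5, emit neighbor 2.
Step 4: leaves = {2,7,8}. Remove smallest leaf 2, emit neighbor 4.
Step 5: leaves = {7,8}. Remove smallest leaf 7, emit neighbor 3.
Step 6: leaves = {3,8}. Remove smallest leaf 3, emit neighbor 4.
Done: 2 vertices remain (4, 8). Sequence = [1 5 2 4 3 4]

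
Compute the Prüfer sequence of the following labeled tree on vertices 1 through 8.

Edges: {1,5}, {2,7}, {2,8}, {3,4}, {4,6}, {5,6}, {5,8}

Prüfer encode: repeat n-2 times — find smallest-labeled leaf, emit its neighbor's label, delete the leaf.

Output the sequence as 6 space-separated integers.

Step 1: leaves = {1,3,7}. Remove smallest leaf 1, emit neighbor 5.
Step 2: leaves = {3,7}. Remove smallest leaf 3, emit neighbor 4.
Step 3: leaves = {4,7}. Remove smallest leaf 4, emit neighbor 6.
Step 4: leaves = {6,7}. Remove smallest leaf 6, emit neighbor 5.
Step 5: leaves = {5,7}. Remove smallest leaf 5, emit neighbor 8.
Step 6: leaves = {7,8}. Remove smallest leaf 7, emit neighbor 2.
Done: 2 vertices remain (2, 8). Sequence = [5 4 6 5 8 2]

Answer: 5 4 6 5 8 2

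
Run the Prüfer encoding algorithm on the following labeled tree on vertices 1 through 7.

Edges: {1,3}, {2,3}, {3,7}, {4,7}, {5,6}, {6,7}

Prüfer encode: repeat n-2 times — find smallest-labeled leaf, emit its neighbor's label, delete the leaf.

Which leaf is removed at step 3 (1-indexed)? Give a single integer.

Answer: 3

Derivation:
Step 1: current leaves = {1,2,4,5}. Remove leaf 1 (neighbor: 3).
Step 2: current leaves = {2,4,5}. Remove leaf 2 (neighbor: 3).
Step 3: current leaves = {3,4,5}. Remove leaf 3 (neighbor: 7).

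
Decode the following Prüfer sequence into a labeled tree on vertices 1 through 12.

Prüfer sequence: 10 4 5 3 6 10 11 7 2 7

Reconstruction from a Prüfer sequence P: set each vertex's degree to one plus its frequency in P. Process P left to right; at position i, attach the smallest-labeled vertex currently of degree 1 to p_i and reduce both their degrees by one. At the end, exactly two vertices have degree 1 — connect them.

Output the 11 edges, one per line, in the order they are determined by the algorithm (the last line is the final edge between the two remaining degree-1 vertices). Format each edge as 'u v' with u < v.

Answer: 1 10
4 8
4 5
3 5
3 6
6 10
9 11
7 10
2 11
2 7
7 12

Derivation:
Initial degrees: {1:1, 2:2, 3:2, 4:2, 5:2, 6:2, 7:3, 8:1, 9:1, 10:3, 11:2, 12:1}
Step 1: smallest deg-1 vertex = 1, p_1 = 10. Add edge {1,10}. Now deg[1]=0, deg[10]=2.
Step 2: smallest deg-1 vertex = 8, p_2 = 4. Add edge {4,8}. Now deg[8]=0, deg[4]=1.
Step 3: smallest deg-1 vertex = 4, p_3 = 5. Add edge {4,5}. Now deg[4]=0, deg[5]=1.
Step 4: smallest deg-1 vertex = 5, p_4 = 3. Add edge {3,5}. Now deg[5]=0, deg[3]=1.
Step 5: smallest deg-1 vertex = 3, p_5 = 6. Add edge {3,6}. Now deg[3]=0, deg[6]=1.
Step 6: smallest deg-1 vertex = 6, p_6 = 10. Add edge {6,10}. Now deg[6]=0, deg[10]=1.
Step 7: smallest deg-1 vertex = 9, p_7 = 11. Add edge {9,11}. Now deg[9]=0, deg[11]=1.
Step 8: smallest deg-1 vertex = 10, p_8 = 7. Add edge {7,10}. Now deg[10]=0, deg[7]=2.
Step 9: smallest deg-1 vertex = 11, p_9 = 2. Add edge {2,11}. Now deg[11]=0, deg[2]=1.
Step 10: smallest deg-1 vertex = 2, p_10 = 7. Add edge {2,7}. Now deg[2]=0, deg[7]=1.
Final: two remaining deg-1 vertices are 7, 12. Add edge {7,12}.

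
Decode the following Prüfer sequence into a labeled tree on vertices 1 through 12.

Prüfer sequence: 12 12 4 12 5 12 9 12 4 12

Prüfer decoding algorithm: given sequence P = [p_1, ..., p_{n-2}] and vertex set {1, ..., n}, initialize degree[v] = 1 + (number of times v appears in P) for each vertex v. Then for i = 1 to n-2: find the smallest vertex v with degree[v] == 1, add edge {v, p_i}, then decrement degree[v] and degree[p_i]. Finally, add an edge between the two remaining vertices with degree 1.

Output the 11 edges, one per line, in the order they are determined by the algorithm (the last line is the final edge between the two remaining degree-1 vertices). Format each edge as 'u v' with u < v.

Answer: 1 12
2 12
3 4
6 12
5 7
5 12
8 9
9 12
4 10
4 12
11 12

Derivation:
Initial degrees: {1:1, 2:1, 3:1, 4:3, 5:2, 6:1, 7:1, 8:1, 9:2, 10:1, 11:1, 12:7}
Step 1: smallest deg-1 vertex = 1, p_1 = 12. Add edge {1,12}. Now deg[1]=0, deg[12]=6.
Step 2: smallest deg-1 vertex = 2, p_2 = 12. Add edge {2,12}. Now deg[2]=0, deg[12]=5.
Step 3: smallest deg-1 vertex = 3, p_3 = 4. Add edge {3,4}. Now deg[3]=0, deg[4]=2.
Step 4: smallest deg-1 vertex = 6, p_4 = 12. Add edge {6,12}. Now deg[6]=0, deg[12]=4.
Step 5: smallest deg-1 vertex = 7, p_5 = 5. Add edge {5,7}. Now deg[7]=0, deg[5]=1.
Step 6: smallest deg-1 vertex = 5, p_6 = 12. Add edge {5,12}. Now deg[5]=0, deg[12]=3.
Step 7: smallest deg-1 vertex = 8, p_7 = 9. Add edge {8,9}. Now deg[8]=0, deg[9]=1.
Step 8: smallest deg-1 vertex = 9, p_8 = 12. Add edge {9,12}. Now deg[9]=0, deg[12]=2.
Step 9: smallest deg-1 vertex = 10, p_9 = 4. Add edge {4,10}. Now deg[10]=0, deg[4]=1.
Step 10: smallest deg-1 vertex = 4, p_10 = 12. Add edge {4,12}. Now deg[4]=0, deg[12]=1.
Final: two remaining deg-1 vertices are 11, 12. Add edge {11,12}.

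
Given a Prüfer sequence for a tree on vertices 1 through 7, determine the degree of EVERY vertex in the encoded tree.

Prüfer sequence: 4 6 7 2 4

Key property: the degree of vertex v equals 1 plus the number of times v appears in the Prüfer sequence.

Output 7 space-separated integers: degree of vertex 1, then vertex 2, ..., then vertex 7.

Answer: 1 2 1 3 1 2 2

Derivation:
p_1 = 4: count[4] becomes 1
p_2 = 6: count[6] becomes 1
p_3 = 7: count[7] becomes 1
p_4 = 2: count[2] becomes 1
p_5 = 4: count[4] becomes 2
Degrees (1 + count): deg[1]=1+0=1, deg[2]=1+1=2, deg[3]=1+0=1, deg[4]=1+2=3, deg[5]=1+0=1, deg[6]=1+1=2, deg[7]=1+1=2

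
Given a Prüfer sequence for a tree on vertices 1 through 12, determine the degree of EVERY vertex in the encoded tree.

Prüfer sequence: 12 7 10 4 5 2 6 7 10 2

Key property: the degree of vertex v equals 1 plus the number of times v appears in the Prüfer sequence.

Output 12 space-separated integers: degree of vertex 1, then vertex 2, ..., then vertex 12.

p_1 = 12: count[12] becomes 1
p_2 = 7: count[7] becomes 1
p_3 = 10: count[10] becomes 1
p_4 = 4: count[4] becomes 1
p_5 = 5: count[5] becomes 1
p_6 = 2: count[2] becomes 1
p_7 = 6: count[6] becomes 1
p_8 = 7: count[7] becomes 2
p_9 = 10: count[10] becomes 2
p_10 = 2: count[2] becomes 2
Degrees (1 + count): deg[1]=1+0=1, deg[2]=1+2=3, deg[3]=1+0=1, deg[4]=1+1=2, deg[5]=1+1=2, deg[6]=1+1=2, deg[7]=1+2=3, deg[8]=1+0=1, deg[9]=1+0=1, deg[10]=1+2=3, deg[11]=1+0=1, deg[12]=1+1=2

Answer: 1 3 1 2 2 2 3 1 1 3 1 2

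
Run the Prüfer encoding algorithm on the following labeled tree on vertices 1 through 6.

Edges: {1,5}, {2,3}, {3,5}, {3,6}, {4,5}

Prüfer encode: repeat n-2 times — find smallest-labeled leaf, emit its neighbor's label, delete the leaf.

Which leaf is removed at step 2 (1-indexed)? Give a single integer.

Step 1: current leaves = {1,2,4,6}. Remove leaf 1 (neighbor: 5).
Step 2: current leaves = {2,4,6}. Remove leaf 2 (neighbor: 3).

Answer: 2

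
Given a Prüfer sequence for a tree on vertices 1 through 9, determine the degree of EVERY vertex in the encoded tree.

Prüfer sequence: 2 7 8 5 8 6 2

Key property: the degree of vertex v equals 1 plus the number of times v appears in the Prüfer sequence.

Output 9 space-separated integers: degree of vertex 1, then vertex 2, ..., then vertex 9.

p_1 = 2: count[2] becomes 1
p_2 = 7: count[7] becomes 1
p_3 = 8: count[8] becomes 1
p_4 = 5: count[5] becomes 1
p_5 = 8: count[8] becomes 2
p_6 = 6: count[6] becomes 1
p_7 = 2: count[2] becomes 2
Degrees (1 + count): deg[1]=1+0=1, deg[2]=1+2=3, deg[3]=1+0=1, deg[4]=1+0=1, deg[5]=1+1=2, deg[6]=1+1=2, deg[7]=1+1=2, deg[8]=1+2=3, deg[9]=1+0=1

Answer: 1 3 1 1 2 2 2 3 1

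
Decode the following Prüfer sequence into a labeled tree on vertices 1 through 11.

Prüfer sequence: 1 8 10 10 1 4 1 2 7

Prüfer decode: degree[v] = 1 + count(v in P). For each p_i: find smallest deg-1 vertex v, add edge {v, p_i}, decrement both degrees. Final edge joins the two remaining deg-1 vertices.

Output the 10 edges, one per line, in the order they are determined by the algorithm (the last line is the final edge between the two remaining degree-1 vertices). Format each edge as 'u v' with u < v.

Initial degrees: {1:4, 2:2, 3:1, 4:2, 5:1, 6:1, 7:2, 8:2, 9:1, 10:3, 11:1}
Step 1: smallest deg-1 vertex = 3, p_1 = 1. Add edge {1,3}. Now deg[3]=0, deg[1]=3.
Step 2: smallest deg-1 vertex = 5, p_2 = 8. Add edge {5,8}. Now deg[5]=0, deg[8]=1.
Step 3: smallest deg-1 vertex = 6, p_3 = 10. Add edge {6,10}. Now deg[6]=0, deg[10]=2.
Step 4: smallest deg-1 vertex = 8, p_4 = 10. Add edge {8,10}. Now deg[8]=0, deg[10]=1.
Step 5: smallest deg-1 vertex = 9, p_5 = 1. Add edge {1,9}. Now deg[9]=0, deg[1]=2.
Step 6: smallest deg-1 vertex = 10, p_6 = 4. Add edge {4,10}. Now deg[10]=0, deg[4]=1.
Step 7: smallest deg-1 vertex = 4, p_7 = 1. Add edge {1,4}. Now deg[4]=0, deg[1]=1.
Step 8: smallest deg-1 vertex = 1, p_8 = 2. Add edge {1,2}. Now deg[1]=0, deg[2]=1.
Step 9: smallest deg-1 vertex = 2, p_9 = 7. Add edge {2,7}. Now deg[2]=0, deg[7]=1.
Final: two remaining deg-1 vertices are 7, 11. Add edge {7,11}.

Answer: 1 3
5 8
6 10
8 10
1 9
4 10
1 4
1 2
2 7
7 11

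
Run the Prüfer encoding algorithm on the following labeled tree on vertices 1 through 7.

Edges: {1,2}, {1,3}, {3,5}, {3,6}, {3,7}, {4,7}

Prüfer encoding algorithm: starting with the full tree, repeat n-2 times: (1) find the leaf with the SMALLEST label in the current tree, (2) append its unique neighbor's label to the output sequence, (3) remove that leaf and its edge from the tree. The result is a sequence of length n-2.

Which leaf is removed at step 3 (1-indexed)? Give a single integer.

Step 1: current leaves = {2,4,5,6}. Remove leaf 2 (neighbor: 1).
Step 2: current leaves = {1,4,5,6}. Remove leaf 1 (neighbor: 3).
Step 3: current leaves = {4,5,6}. Remove leaf 4 (neighbor: 7).

Answer: 4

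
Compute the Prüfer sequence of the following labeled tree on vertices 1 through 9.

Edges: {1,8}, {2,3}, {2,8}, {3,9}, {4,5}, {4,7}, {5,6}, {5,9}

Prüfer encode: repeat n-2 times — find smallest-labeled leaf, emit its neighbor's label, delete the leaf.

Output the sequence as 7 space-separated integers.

Answer: 8 5 4 5 9 2 3

Derivation:
Step 1: leaves = {1,6,7}. Remove smallest leaf 1, emit neighbor 8.
Step 2: leaves = {6,7,8}. Remove smallest leaf 6, emit neighbor 5.
Step 3: leaves = {7,8}. Remove smallest leaf 7, emit neighbor 4.
Step 4: leaves = {4,8}. Remove smallest leaf 4, emit neighbor 5.
Step 5: leaves = {5,8}. Remove smallest leaf 5, emit neighbor 9.
Step 6: leaves = {8,9}. Remove smallest leaf 8, emit neighbor 2.
Step 7: leaves = {2,9}. Remove smallest leaf 2, emit neighbor 3.
Done: 2 vertices remain (3, 9). Sequence = [8 5 4 5 9 2 3]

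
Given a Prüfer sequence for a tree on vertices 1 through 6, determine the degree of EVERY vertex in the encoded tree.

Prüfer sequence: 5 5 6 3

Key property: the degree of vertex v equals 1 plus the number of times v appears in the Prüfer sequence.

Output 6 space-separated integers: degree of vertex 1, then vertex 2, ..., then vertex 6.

p_1 = 5: count[5] becomes 1
p_2 = 5: count[5] becomes 2
p_3 = 6: count[6] becomes 1
p_4 = 3: count[3] becomes 1
Degrees (1 + count): deg[1]=1+0=1, deg[2]=1+0=1, deg[3]=1+1=2, deg[4]=1+0=1, deg[5]=1+2=3, deg[6]=1+1=2

Answer: 1 1 2 1 3 2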